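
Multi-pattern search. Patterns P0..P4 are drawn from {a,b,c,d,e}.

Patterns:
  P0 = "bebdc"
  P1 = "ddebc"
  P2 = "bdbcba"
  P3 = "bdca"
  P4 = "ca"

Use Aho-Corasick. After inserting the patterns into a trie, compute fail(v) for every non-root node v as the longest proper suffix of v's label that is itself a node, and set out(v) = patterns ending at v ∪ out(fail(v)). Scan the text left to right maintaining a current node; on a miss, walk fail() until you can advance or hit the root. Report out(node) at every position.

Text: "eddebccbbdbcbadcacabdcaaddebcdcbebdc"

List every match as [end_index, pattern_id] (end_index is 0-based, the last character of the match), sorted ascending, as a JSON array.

Build:
Trie (insert patterns):
  n0 'ε': b→1 c→18 d→6
  n1 'b': d→11 e→2
  n2 'be': b→3
  n3 'beb': d→4
  n4 'bebd': c→5
  n5 'bebdc': ·  [P0 ends]
  n6 'd': d→7
  n7 'dd': e→8
  n8 'dde': b→9
  n9 'ddeb': c→10
  n10 'ddebc': ·  [P1 ends]
  n11 'bd': b→12 c→16
  n12 'bdb': c→13
  n13 'bdbc': b→14
  n14 'bdbcb': a→15
  n15 'bdbcba': ·  [P2 ends]
  n16 'bdc': a→17
  n17 'bdca': ·  [P3 ends]
  n18 'c': a→19
  n19 'ca': ·  [P4 ends]

BFS fail/out derivation:
  n1('b'): parent n0 fail=0; on 'b' 0 → fail=0;  out ∅∪∅=∅
  n6('d'): parent n0 fail=0; on 'd' 0 → fail=0;  out ∅∪∅=∅
  n18('c'): parent n0 fail=0; on 'c' 0 → fail=0;  out ∅∪∅=∅
  n2('be'): parent n1 fail=0; on 'e' 0 → fail=0;  out ∅∪∅=∅
  n7('dd'): parent n6 fail=0; on 'd' 0 → fail=6;  out ∅∪∅=∅
  n11('bd'): parent n1 fail=0; on 'd' 0 → fail=6;  out ∅∪∅=∅
  n19('ca'): parent n18 fail=0; on 'a' 0 → fail=0;  out {4}∪∅={4}
  n3('beb'): parent n2 fail=0; on 'b' 0 → fail=1;  out ∅∪∅=∅
  n8('dde'): parent n7 fail=6; on 'e' 6→0 → fail=0;  out ∅∪∅=∅
  n12('bdb'): parent n11 fail=6; on 'b' 6→0 → fail=1;  out ∅∪∅=∅
  n16('bdc'): parent n11 fail=6; on 'c' 6→0 → fail=18;  out ∅∪∅=∅
  n4('bebd'): parent n3 fail=1; on 'd' 1 → fail=11;  out ∅∪∅=∅
  n9('ddeb'): parent n8 fail=0; on 'b' 0 → fail=1;  out ∅∪∅=∅
  n13('bdbc'): parent n12 fail=1; on 'c' 1→0 → fail=18;  out ∅∪∅=∅
  n17('bdca'): parent n16 fail=18; on 'a' 18 → fail=19;  out {3}∪{4}={3,4}
  n5('bebdc'): parent n4 fail=11; on 'c' 11 → fail=16;  out {0}∪∅={0}
  n10('ddebc'): parent n9 fail=1; on 'c' 1→0 → fail=18;  out {1}∪∅={1}
  n14('bdbcb'): parent n13 fail=18; on 'b' 18→0 → fail=1;  out ∅∪∅=∅
  n15('bdbcba'): parent n14 fail=1; on 'a' 1→0 → fail=0;  out {2}∪∅={2}

Text stream:
i=0 'e': node 0→0
i=1 'd': node 0→6
i=2 'd': node 6→7
i=3 'e': node 7→8
i=4 'b': node 8→9
i=5 'c': node 9→10  ** P1@[1:5]
i=6 'c': node 10→18 ·f
i=7 'b': node 18→1 ·f
i=8 'b': node 1→1 ·f
i=9 'd': node 1→11
i=10 'b': node 11→12
i=11 'c': node 12→13
i=12 'b': node 13→14
i=13 'a': node 14→15  ** P2@[8:13]
i=14 'd': node 15→6 ·f
i=15 'c': node 6→18 ·f
i=16 'a': node 18→19  ** P4@[15:16]
i=17 'c': node 19→18 ·f
i=18 'a': node 18→19  ** P4@[17:18]
i=19 'b': node 19→1 ·f
i=20 'd': node 1→11
i=21 'c': node 11→16
i=22 'a': node 16→17  ** P3@[19:22],P4@[21:22]
i=23 'a': node 17→0 ·f
i=24 'd': node 0→6
i=25 'd': node 6→7
i=26 'e': node 7→8
i=27 'b': node 8→9
i=28 'c': node 9→10  ** P1@[24:28]
i=29 'd': node 10→6 ·f
i=30 'c': node 6→18 ·f
i=31 'b': node 18→1 ·f
i=32 'e': node 1→2
i=33 'b': node 2→3
i=34 'd': node 3→4
i=35 'c': node 4→5  ** P0@[31:35]

Result: [[5,1],[13,2],[16,4],[18,4],[22,3],[22,4],[28,1],[35,0]]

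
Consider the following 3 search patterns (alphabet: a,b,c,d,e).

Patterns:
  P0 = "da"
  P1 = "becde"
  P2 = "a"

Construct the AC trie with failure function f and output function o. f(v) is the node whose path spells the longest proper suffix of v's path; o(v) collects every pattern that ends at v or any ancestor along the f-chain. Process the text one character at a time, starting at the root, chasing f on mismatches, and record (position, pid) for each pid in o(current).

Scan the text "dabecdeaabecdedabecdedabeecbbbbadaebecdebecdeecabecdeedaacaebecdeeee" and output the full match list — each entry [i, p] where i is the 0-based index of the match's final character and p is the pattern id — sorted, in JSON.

Construct AC machine:
Trie nodes:
  n0 'ε': a→8 b→3 d→1
  n1 'd': a→2
  n2 'da': ·  ←P0
  n3 'b': e→4
  n4 'be': c→5
  n5 'bec': d→6
  n6 'becd': e→7
  n7 'becde': ·  ←P1
  n8 'a': ·  ←P2

Failure links (BFS by depth):
  n1('d'): parent n0 fail=0; on 'd' 0 → fail=0;  out ∅∪∅=∅
  n3('b'): parent n0 fail=0; on 'b' 0 → fail=0;  out ∅∪∅=∅
  n8('a'): parent n0 fail=0; on 'a' 0 → fail=0;  out {2}∪∅={2}
  n2('da'): parent n1 fail=0; on 'a' 0 → fail=8;  out {0}∪{2}={0,2}
  n4('be'): parent n3 fail=0; on 'e' 0 → fail=0;  out ∅∪∅=∅
  n5('bec'): parent n4 fail=0; on 'c' 0 → fail=0;  out ∅∪∅=∅
  n6('becd'): parent n5 fail=0; on 'd' 0 → fail=1;  out ∅∪∅=∅
  n7('becde'): parent n6 fail=1; on 'e' 1→0 → fail=0;  out {1}∪∅={1}

Scan:
[0] read 'd'  n0⇒n1
[1] read 'a'  n1⇒n2  emit P0@[0:1],P2@[1:1]
[2] read 'b'  n2⇒n3 (via fail)
[3] read 'e'  n3⇒n4
[4] read 'c'  n4⇒n5
[5] read 'd'  n5⇒n6
[6] read 'e'  n6⇒n7  emit P1@[2:6]
[7] read 'a'  n7⇒n8 (via fail)  emit P2@[7:7]
[8] read 'a'  n8⇒n8 (via fail)  emit P2@[8:8]
[9] read 'b'  n8⇒n3 (via fail)
[10] read 'e'  n3⇒n4
[11] read 'c'  n4⇒n5
[12] read 'd'  n5⇒n6
[13] read 'e'  n6⇒n7  emit P1@[9:13]
[14] read 'd'  n7⇒n1 (via fail)
[15] read 'a'  n1⇒n2  emit P0@[14:15],P2@[15:15]
[16] read 'b'  n2⇒n3 (via fail)
[17] read 'e'  n3⇒n4
[18] read 'c'  n4⇒n5
[19] read 'd'  n5⇒n6
[20] read 'e'  n6⇒n7  emit P1@[16:20]
[21] read 'd'  n7⇒n1 (via fail)
[22] read 'a'  n1⇒n2  emit P0@[21:22],P2@[22:22]
[23] read 'b'  n2⇒n3 (via fail)
[24] read 'e'  n3⇒n4
[25] read 'e'  n4⇒n0 (via fail)
[26] read 'c'  n0⇒n0
[27] read 'b'  n0⇒n3
[28] read 'b'  n3⇒n3 (via fail)
[29] read 'b'  n3⇒n3 (via fail)
[30] read 'b'  n3⇒n3 (via fail)
[31] read 'a'  n3⇒n8 (via fail)  emit P2@[31:31]
[32] read 'd'  n8⇒n1 (via fail)
[33] read 'a'  n1⇒n2  emit P0@[32:33],P2@[33:33]
[34] read 'e'  n2⇒n0 (via fail)
[35] read 'b'  n0⇒n3
[36] read 'e'  n3⇒n4
[37] read 'c'  n4⇒n5
[38] read 'd'  n5⇒n6
[39] read 'e'  n6⇒n7  emit P1@[35:39]
[40] read 'b'  n7⇒n3 (via fail)
[41] read 'e'  n3⇒n4
[42] read 'c'  n4⇒n5
[43] read 'd'  n5⇒n6
[44] read 'e'  n6⇒n7  emit P1@[40:44]
[45] read 'e'  n7⇒n0 (via fail)
[46] read 'c'  n0⇒n0
[47] read 'a'  n0⇒n8  emit P2@[47:47]
[48] read 'b'  n8⇒n3 (via fail)
[49] read 'e'  n3⇒n4
[50] read 'c'  n4⇒n5
[51] read 'd'  n5⇒n6
[52] read 'e'  n6⇒n7  emit P1@[48:52]
[53] read 'e'  n7⇒n0 (via fail)
[54] read 'd'  n0⇒n1
[55] read 'a'  n1⇒n2  emit P0@[54:55],P2@[55:55]
[56] read 'a'  n2⇒n8 (via fail)  emit P2@[56:56]
[57] read 'c'  n8⇒n0 (via fail)
[58] read 'a'  n0⇒n8  emit P2@[58:58]
[59] read 'e'  n8⇒n0 (via fail)
[60] read 'b'  n0⇒n3
[61] read 'e'  n3⇒n4
[62] read 'c'  n4⇒n5
[63] read 'd'  n5⇒n6
[64] read 'e'  n6⇒n7  emit P1@[60:64]
[65] read 'e'  n7⇒n0 (via fail)
[66] read 'e'  n0⇒n0
[67] read 'e'  n0⇒n0

Result: [[1,0],[1,2],[6,1],[7,2],[8,2],[13,1],[15,0],[15,2],[20,1],[22,0],[22,2],[31,2],[33,0],[33,2],[39,1],[44,1],[47,2],[52,1],[55,0],[55,2],[56,2],[58,2],[64,1]]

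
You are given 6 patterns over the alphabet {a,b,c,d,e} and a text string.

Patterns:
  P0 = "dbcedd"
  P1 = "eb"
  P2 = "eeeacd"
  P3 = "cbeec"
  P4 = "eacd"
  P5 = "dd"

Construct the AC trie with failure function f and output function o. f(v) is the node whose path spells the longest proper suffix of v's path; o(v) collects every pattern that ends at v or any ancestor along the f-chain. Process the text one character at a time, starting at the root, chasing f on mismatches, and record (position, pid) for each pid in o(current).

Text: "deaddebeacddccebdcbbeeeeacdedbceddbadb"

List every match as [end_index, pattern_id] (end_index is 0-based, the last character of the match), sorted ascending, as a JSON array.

Build:
Trie nodes:
  0='ε' goto c→14 d→1 e→7
  1='d' goto b→2 d→22
  2='db' goto c→3
  3='dbc' goto e→4
  4='dbce' goto d→5
  5='dbced' goto d→6
  6='dbcedd' goto ·  [P0 ends]
  7='e' goto a→19 b→8 e→9
  8='eb' goto ·  [P1 ends]
  9='ee' goto e→10
  10='eee' goto a→11
  11='eeea' goto c→12
  12='eeeac' goto d→13
  13='eeeacd' goto ·  [P2 ends]
  14='c' goto b→15
  15='cb' goto e→16
  16='cbe' goto e→17
  17='cbee' goto c→18
  18='cbeec' goto ·  [P3 ends]
  19='ea' goto c→20
  20='eac' goto d→21
  21='eacd' goto ·  [P4 ends]
  22='dd' goto ·  [P5 ends]

Failure links (BFS by depth):
  fail(1) 'd': from fail(0)=0 chase 'd': 0 ⇒ 0;  out=∅∪out(0)=∅
  fail(7) 'e': from fail(0)=0 chase 'e': 0 ⇒ 0;  out=∅∪out(0)=∅
  fail(14) 'c': from fail(0)=0 chase 'c': 0 ⇒ 0;  out=∅∪out(0)=∅
  fail(2) 'db': from fail(1)=0 chase 'b': 0 ⇒ 0;  out=∅∪out(0)=∅
  fail(8) 'eb': from fail(7)=0 chase 'b': 0 ⇒ 0;  out={1}∪out(0)={1}
  fail(9) 'ee': from fail(7)=0 chase 'e': 0 ⇒ 7;  out=∅∪out(7)=∅
  fail(15) 'cb': from fail(14)=0 chase 'b': 0 ⇒ 0;  out=∅∪out(0)=∅
  fail(19) 'ea': from fail(7)=0 chase 'a': 0 ⇒ 0;  out=∅∪out(0)=∅
  fail(22) 'dd': from fail(1)=0 chase 'd': 0 ⇒ 1;  out={5}∪out(1)={5}
  fail(3) 'dbc': from fail(2)=0 chase 'c': 0 ⇒ 14;  out=∅∪out(14)=∅
  fail(10) 'eee': from fail(9)=7 chase 'e': 7 ⇒ 9;  out=∅∪out(9)=∅
  fail(16) 'cbe': from fail(15)=0 chase 'e': 0 ⇒ 7;  out=∅∪out(7)=∅
  fail(20) 'eac': from fail(19)=0 chase 'c': 0 ⇒ 14;  out=∅∪out(14)=∅
  fail(4) 'dbce': from fail(3)=14 chase 'e': 14→0 ⇒ 7;  out=∅∪out(7)=∅
  fail(11) 'eeea': from fail(10)=9 chase 'a': 9→7 ⇒ 19;  out=∅∪out(19)=∅
  fail(17) 'cbee': from fail(16)=7 chase 'e': 7 ⇒ 9;  out=∅∪out(9)=∅
  fail(21) 'eacd': from fail(20)=14 chase 'd': 14→0 ⇒ 1;  out={4}∪out(1)={4}
  fail(5) 'dbced': from fail(4)=7 chase 'd': 7→0 ⇒ 1;  out=∅∪out(1)=∅
  fail(12) 'eeeac': from fail(11)=19 chase 'c': 19 ⇒ 20;  out=∅∪out(20)=∅
  fail(18) 'cbeec': from fail(17)=9 chase 'c': 9→7→0 ⇒ 14;  out={3}∪out(14)={3}
  fail(6) 'dbcedd': from fail(5)=1 chase 'd': 1 ⇒ 22;  out={0}∪out(22)={0,5}
  fail(13) 'eeeacd': from fail(12)=20 chase 'd': 20 ⇒ 21;  out={2}∪out(21)={2,4}

Run:
pos 0 'd': at 1
pos 1 'e': at 7 (fail-walked)
pos 2 'a': at 19
pos 3 'd': at 1 (fail-walked)
pos 4 'd': at 22  → match P5@[3:4]
pos 5 'e': at 7 (fail-walked)
pos 6 'b': at 8  → match P1@[5:6]
pos 7 'e': at 7 (fail-walked)
pos 8 'a': at 19
pos 9 'c': at 20
pos 10 'd': at 21  → match P4@[7:10]
pos 11 'd': at 22 (fail-walked)  → match P5@[10:11]
pos 12 'c': at 14 (fail-walked)
pos 13 'c': at 14 (fail-walked)
pos 14 'e': at 7 (fail-walked)
pos 15 'b': at 8  → match P1@[14:15]
pos 16 'd': at 1 (fail-walked)
pos 17 'c': at 14 (fail-walked)
pos 18 'b': at 15
pos 19 'b': at 0 (fail-walked)
pos 20 'e': at 7
pos 21 'e': at 9
pos 22 'e': at 10
pos 23 'e': at 10 (fail-walked)
pos 24 'a': at 11
pos 25 'c': at 12
pos 26 'd': at 13  → match P2@[21:26],P4@[23:26]
pos 27 'e': at 7 (fail-walked)
pos 28 'd': at 1 (fail-walked)
pos 29 'b': at 2
pos 30 'c': at 3
pos 31 'e': at 4
pos 32 'd': at 5
pos 33 'd': at 6  → match P0@[28:33],P5@[32:33]
pos 34 'b': at 2 (fail-walked)
pos 35 'a': at 0 (fail-walked)
pos 36 'd': at 1
pos 37 'b': at 2

Matches: [[4,5],[6,1],[10,4],[11,5],[15,1],[26,2],[26,4],[33,0],[33,5]]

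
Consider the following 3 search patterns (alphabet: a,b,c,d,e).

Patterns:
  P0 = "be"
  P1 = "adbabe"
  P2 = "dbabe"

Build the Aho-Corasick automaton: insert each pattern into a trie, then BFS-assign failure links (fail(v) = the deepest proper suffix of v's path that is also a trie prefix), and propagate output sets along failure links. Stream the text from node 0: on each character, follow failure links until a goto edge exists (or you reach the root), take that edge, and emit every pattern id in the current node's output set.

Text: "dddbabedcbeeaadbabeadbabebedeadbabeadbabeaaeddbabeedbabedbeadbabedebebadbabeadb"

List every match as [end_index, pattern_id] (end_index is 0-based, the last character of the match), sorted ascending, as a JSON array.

Build:
Trie (insert patterns):
  0='ε' goto a→3 b→1 d→9
  1='b' goto e→2
  2='be' goto ·  ←P0
  3='a' goto d→4
  4='ad' goto b→5
  5='adb' goto a→6
  6='adba' goto b→7
  7='adbab' goto e→8
  8='adbabe' goto ·  ←P1
  9='d' goto b→10
  10='db' goto a→11
  11='dba' goto b→12
  12='dbab' goto e→13
  13='dbabe' goto ·  ←P2

BFS fail/out derivation:
  fail(1) 'b': from fail(0)=0 chase 'b': 0 ⇒ 0;  out=∅∪out(0)=∅
  fail(3) 'a': from fail(0)=0 chase 'a': 0 ⇒ 0;  out=∅∪out(0)=∅
  fail(9) 'd': from fail(0)=0 chase 'd': 0 ⇒ 0;  out=∅∪out(0)=∅
  fail(2) 'be': from fail(1)=0 chase 'e': 0 ⇒ 0;  out={0}∪out(0)={0}
  fail(4) 'ad': from fail(3)=0 chase 'd': 0 ⇒ 9;  out=∅∪out(9)=∅
  fail(10) 'db': from fail(9)=0 chase 'b': 0 ⇒ 1;  out=∅∪out(1)=∅
  fail(5) 'adb': from fail(4)=9 chase 'b': 9 ⇒ 10;  out=∅∪out(10)=∅
  fail(11) 'dba': from fail(10)=1 chase 'a': 1→0 ⇒ 3;  out=∅∪out(3)=∅
  fail(6) 'adba': from fail(5)=10 chase 'a': 10 ⇒ 11;  out=∅∪out(11)=∅
  fail(12) 'dbab': from fail(11)=3 chase 'b': 3→0 ⇒ 1;  out=∅∪out(1)=∅
  fail(7) 'adbab': from fail(6)=11 chase 'b': 11 ⇒ 12;  out=∅∪out(12)=∅
  fail(13) 'dbabe': from fail(12)=1 chase 'e': 1 ⇒ 2;  out={2}∪out(2)={0,2}
  fail(8) 'adbabe': from fail(7)=12 chase 'e': 12 ⇒ 13;  out={1}∪out(13)={0,1,2}

Run:
[0] read 'd'  n0⇒n9
[1] read 'd'  n9⇒n9 ·f
[2] read 'd'  n9⇒n9 ·f
[3] read 'b'  n9⇒n10
[4] read 'a'  n10⇒n11
[5] read 'b'  n11⇒n12
[6] read 'e'  n12⇒n13  emit P0@[5:6],P2@[2:6]
[7] read 'd'  n13⇒n9 ·f
[8] read 'c'  n9⇒n0 ·f
[9] read 'b'  n0⇒n1
[10] read 'e'  n1⇒n2  emit P0@[9:10]
[11] read 'e'  n2⇒n0 ·f
[12] read 'a'  n0⇒n3
[13] read 'a'  n3⇒n3 ·f
[14] read 'd'  n3⇒n4
[15] read 'b'  n4⇒n5
[16] read 'a'  n5⇒n6
[17] read 'b'  n6⇒n7
[18] read 'e'  n7⇒n8  emit P0@[17:18],P1@[13:18],P2@[14:18]
[19] read 'a'  n8⇒n3 ·f
[20] read 'd'  n3⇒n4
[21] read 'b'  n4⇒n5
[22] read 'a'  n5⇒n6
[23] read 'b'  n6⇒n7
[24] read 'e'  n7⇒n8  emit P0@[23:24],P1@[19:24],P2@[20:24]
[25] read 'b'  n8⇒n1 ·f
[26] read 'e'  n1⇒n2  emit P0@[25:26]
[27] read 'd'  n2⇒n9 ·f
[28] read 'e'  n9⇒n0 ·f
[29] read 'a'  n0⇒n3
[30] read 'd'  n3⇒n4
[31] read 'b'  n4⇒n5
[32] read 'a'  n5⇒n6
[33] read 'b'  n6⇒n7
[34] read 'e'  n7⇒n8  emit P0@[33:34],P1@[29:34],P2@[30:34]
[35] read 'a'  n8⇒n3 ·f
[36] read 'd'  n3⇒n4
[37] read 'b'  n4⇒n5
[38] read 'a'  n5⇒n6
[39] read 'b'  n6⇒n7
[40] read 'e'  n7⇒n8  emit P0@[39:40],P1@[35:40],P2@[36:40]
[41] read 'a'  n8⇒n3 ·f
[42] read 'a'  n3⇒n3 ·f
[43] read 'e'  n3⇒n0 ·f
[44] read 'd'  n0⇒n9
[45] read 'd'  n9⇒n9 ·f
[46] read 'b'  n9⇒n10
[47] read 'a'  n10⇒n11
[48] read 'b'  n11⇒n12
[49] read 'e'  n12⇒n13  emit P0@[48:49],P2@[45:49]
[50] read 'e'  n13⇒n0 ·f
[51] read 'd'  n0⇒n9
[52] read 'b'  n9⇒n10
[53] read 'a'  n10⇒n11
[54] read 'b'  n11⇒n12
[55] read 'e'  n12⇒n13  emit P0@[54:55],P2@[51:55]
[56] read 'd'  n13⇒n9 ·f
[57] read 'b'  n9⇒n10
[58] read 'e'  n10⇒n2 ·f  emit P0@[57:58]
[59] read 'a'  n2⇒n3 ·f
[60] read 'd'  n3⇒n4
[61] read 'b'  n4⇒n5
[62] read 'a'  n5⇒n6
[63] read 'b'  n6⇒n7
[64] read 'e'  n7⇒n8  emit P0@[63:64],P1@[59:64],P2@[60:64]
[65] read 'd'  n8⇒n9 ·f
[66] read 'e'  n9⇒n0 ·f
[67] read 'b'  n0⇒n1
[68] read 'e'  n1⇒n2  emit P0@[67:68]
[69] read 'b'  n2⇒n1 ·f
[70] read 'a'  n1⇒n3 ·f
[71] read 'd'  n3⇒n4
[72] read 'b'  n4⇒n5
[73] read 'a'  n5⇒n6
[74] read 'b'  n6⇒n7
[75] read 'e'  n7⇒n8  emit P0@[74:75],P1@[70:75],P2@[71:75]
[76] read 'a'  n8⇒n3 ·f
[77] read 'd'  n3⇒n4
[78] read 'b'  n4⇒n5

Matches: [[6,0],[6,2],[10,0],[18,0],[18,1],[18,2],[24,0],[24,1],[24,2],[26,0],[34,0],[34,1],[34,2],[40,0],[40,1],[40,2],[49,0],[49,2],[55,0],[55,2],[58,0],[64,0],[64,1],[64,2],[68,0],[75,0],[75,1],[75,2]]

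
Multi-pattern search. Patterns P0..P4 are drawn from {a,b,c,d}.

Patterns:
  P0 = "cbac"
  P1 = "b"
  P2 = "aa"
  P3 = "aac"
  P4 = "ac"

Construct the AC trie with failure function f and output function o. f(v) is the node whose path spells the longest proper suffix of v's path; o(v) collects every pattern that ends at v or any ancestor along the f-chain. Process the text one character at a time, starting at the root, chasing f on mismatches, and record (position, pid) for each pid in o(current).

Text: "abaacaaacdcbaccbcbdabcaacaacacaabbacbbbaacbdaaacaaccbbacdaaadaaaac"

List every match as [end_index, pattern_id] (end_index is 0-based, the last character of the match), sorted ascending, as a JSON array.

Build automaton:
Trie (insert patterns):
  0='ε' goto a→6 b→5 c→1
  1='c' goto b→2
  2='cb' goto a→3
  3='cba' goto c→4
  4='cbac' goto ·  ←P0
  5='b' goto ·  ←P1
  6='a' goto a→7 c→9
  7='aa' goto c→8  ←P2
  8='aac' goto ·  ←P3
  9='ac' goto ·  ←P4

Failure links (BFS by depth):
  n1('c'): parent n0 fail=0; on 'c' 0 → fail=0;  out ∅∪∅=∅
  n5('b'): parent n0 fail=0; on 'b' 0 → fail=0;  out {1}∪∅={1}
  n6('a'): parent n0 fail=0; on 'a' 0 → fail=0;  out ∅∪∅=∅
  n2('cb'): parent n1 fail=0; on 'b' 0 → fail=5;  out ∅∪{1}={1}
  n7('aa'): parent n6 fail=0; on 'a' 0 → fail=6;  out {2}∪∅={2}
  n9('ac'): parent n6 fail=0; on 'c' 0 → fail=1;  out {4}∪∅={4}
  n3('cba'): parent n2 fail=5; on 'a' 5→0 → fail=6;  out ∅∪∅=∅
  n8('aac'): parent n7 fail=6; on 'c' 6 → fail=9;  out {3}∪{4}={3,4}
  n4('cbac'): parent n3 fail=6; on 'c' 6 → fail=9;  out {0}∪{4}={0,4}

Run:
pos 0 'a': at 6
pos 1 'b': at 5 (fail-walked)  emit P1@[1:1]
pos 2 'a': at 6 (fail-walked)
pos 3 'a': at 7  emit P2@[2:3]
pos 4 'c': at 8  emit P3@[2:4],P4@[3:4]
pos 5 'a': at 6 (fail-walked)
pos 6 'a': at 7  emit P2@[5:6]
pos 7 'a': at 7 (fail-walked)  emit P2@[6:7]
pos 8 'c': at 8  emit P3@[6:8],P4@[7:8]
pos 9 'd': at 0 (fail-walked)
pos 10 'c': at 1
pos 11 'b': at 2  emit P1@[11:11]
pos 12 'a': at 3
pos 13 'c': at 4  emit P0@[10:13],P4@[12:13]
pos 14 'c': at 1 (fail-walked)
pos 15 'b': at 2  emit P1@[15:15]
pos 16 'c': at 1 (fail-walked)
pos 17 'b': at 2  emit P1@[17:17]
pos 18 'd': at 0 (fail-walked)
pos 19 'a': at 6
pos 20 'b': at 5 (fail-walked)  emit P1@[20:20]
pos 21 'c': at 1 (fail-walked)
pos 22 'a': at 6 (fail-walked)
pos 23 'a': at 7  emit P2@[22:23]
pos 24 'c': at 8  emit P3@[22:24],P4@[23:24]
pos 25 'a': at 6 (fail-walked)
pos 26 'a': at 7  emit P2@[25:26]
pos 27 'c': at 8  emit P3@[25:27],P4@[26:27]
pos 28 'a': at 6 (fail-walked)
pos 29 'c': at 9  emit P4@[28:29]
pos 30 'a': at 6 (fail-walked)
pos 31 'a': at 7  emit P2@[30:31]
pos 32 'b': at 5 (fail-walked)  emit P1@[32:32]
pos 33 'b': at 5 (fail-walked)  emit P1@[33:33]
pos 34 'a': at 6 (fail-walked)
pos 35 'c': at 9  emit P4@[34:35]
pos 36 'b': at 2 (fail-walked)  emit P1@[36:36]
pos 37 'b': at 5 (fail-walked)  emit P1@[37:37]
pos 38 'b': at 5 (fail-walked)  emit P1@[38:38]
pos 39 'a': at 6 (fail-walked)
pos 40 'a': at 7  emit P2@[39:40]
pos 41 'c': at 8  emit P3@[39:41],P4@[40:41]
pos 42 'b': at 2 (fail-walked)  emit P1@[42:42]
pos 43 'd': at 0 (fail-walked)
pos 44 'a': at 6
pos 45 'a': at 7  emit P2@[44:45]
pos 46 'a': at 7 (fail-walked)  emit P2@[45:46]
pos 47 'c': at 8  emit P3@[45:47],P4@[46:47]
pos 48 'a': at 6 (fail-walked)
pos 49 'a': at 7  emit P2@[48:49]
pos 50 'c': at 8  emit P3@[48:50],P4@[49:50]
pos 51 'c': at 1 (fail-walked)
pos 52 'b': at 2  emit P1@[52:52]
pos 53 'b': at 5 (fail-walked)  emit P1@[53:53]
pos 54 'a': at 6 (fail-walked)
pos 55 'c': at 9  emit P4@[54:55]
pos 56 'd': at 0 (fail-walked)
pos 57 'a': at 6
pos 58 'a': at 7  emit P2@[57:58]
pos 59 'a': at 7 (fail-walked)  emit P2@[58:59]
pos 60 'd': at 0 (fail-walked)
pos 61 'a': at 6
pos 62 'a': at 7  emit P2@[61:62]
pos 63 'a': at 7 (fail-walked)  emit P2@[62:63]
pos 64 'a': at 7 (fail-walked)  emit P2@[63:64]
pos 65 'c': at 8  emit P3@[63:65],P4@[64:65]

Matches: [[1,1],[3,2],[4,3],[4,4],[6,2],[7,2],[8,3],[8,4],[11,1],[13,0],[13,4],[15,1],[17,1],[20,1],[23,2],[24,3],[24,4],[26,2],[27,3],[27,4],[29,4],[31,2],[32,1],[33,1],[35,4],[36,1],[37,1],[38,1],[40,2],[41,3],[41,4],[42,1],[45,2],[46,2],[47,3],[47,4],[49,2],[50,3],[50,4],[52,1],[53,1],[55,4],[58,2],[59,2],[62,2],[63,2],[64,2],[65,3],[65,4]]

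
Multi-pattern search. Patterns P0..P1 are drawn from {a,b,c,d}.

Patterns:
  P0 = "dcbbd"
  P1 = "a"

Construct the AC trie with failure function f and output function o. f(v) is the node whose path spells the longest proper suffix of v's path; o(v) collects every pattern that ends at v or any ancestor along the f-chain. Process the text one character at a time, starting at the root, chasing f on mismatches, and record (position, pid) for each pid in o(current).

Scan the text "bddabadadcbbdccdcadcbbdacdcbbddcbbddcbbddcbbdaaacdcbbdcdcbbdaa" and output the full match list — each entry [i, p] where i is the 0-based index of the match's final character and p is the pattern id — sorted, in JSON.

Build automaton:
Trie (insert patterns):
  0='ε' goto a→6 d→1
  1='d' goto c→2
  2='dc' goto b→3
  3='dcb' goto b→4
  4='dcbb' goto d→5
  5='dcbbd' goto ·  [P0 ends]
  6='a' goto ·  [P1 ends]

Failure links (BFS by depth):
  n1('d'): parent n0 fail=0; on 'd' 0 → fail=0;  out ∅∪∅=∅
  n6('a'): parent n0 fail=0; on 'a' 0 → fail=0;  out {1}∪∅={1}
  n2('dc'): parent n1 fail=0; on 'c' 0 → fail=0;  out ∅∪∅=∅
  n3('dcb'): parent n2 fail=0; on 'b' 0 → fail=0;  out ∅∪∅=∅
  n4('dcbb'): parent n3 fail=0; on 'b' 0 → fail=0;  out ∅∪∅=∅
  n5('dcbbd'): parent n4 fail=0; on 'd' 0 → fail=1;  out {0}∪∅={0}

Scan:
i=0 'b': node 0→0
i=1 'd': node 0→1
i=2 'd': node 1→1 ·f
i=3 'a': node 1→6 ·f  → match P1@[3:3]
i=4 'b': node 6→0 ·f
i=5 'a': node 0→6  → match P1@[5:5]
i=6 'd': node 6→1 ·f
i=7 'a': node 1→6 ·f  → match P1@[7:7]
i=8 'd': node 6→1 ·f
i=9 'c': node 1→2
i=10 'b': node 2→3
i=11 'b': node 3→4
i=12 'd': node 4→5  → match P0@[8:12]
i=13 'c': node 5→2 ·f
i=14 'c': node 2→0 ·f
i=15 'd': node 0→1
i=16 'c': node 1→2
i=17 'a': node 2→6 ·f  → match P1@[17:17]
i=18 'd': node 6→1 ·f
i=19 'c': node 1→2
i=20 'b': node 2→3
i=21 'b': node 3→4
i=22 'd': node 4→5  → match P0@[18:22]
i=23 'a': node 5→6 ·f  → match P1@[23:23]
i=24 'c': node 6→0 ·f
i=25 'd': node 0→1
i=26 'c': node 1→2
i=27 'b': node 2→3
i=28 'b': node 3→4
i=29 'd': node 4→5  → match P0@[25:29]
i=30 'd': node 5→1 ·f
i=31 'c': node 1→2
i=32 'b': node 2→3
i=33 'b': node 3→4
i=34 'd': node 4→5  → match P0@[30:34]
i=35 'd': node 5→1 ·f
i=36 'c': node 1→2
i=37 'b': node 2→3
i=38 'b': node 3→4
i=39 'd': node 4→5  → match P0@[35:39]
i=40 'd': node 5→1 ·f
i=41 'c': node 1→2
i=42 'b': node 2→3
i=43 'b': node 3→4
i=44 'd': node 4→5  → match P0@[40:44]
i=45 'a': node 5→6 ·f  → match P1@[45:45]
i=46 'a': node 6→6 ·f  → match P1@[46:46]
i=47 'a': node 6→6 ·f  → match P1@[47:47]
i=48 'c': node 6→0 ·f
i=49 'd': node 0→1
i=50 'c': node 1→2
i=51 'b': node 2→3
i=52 'b': node 3→4
i=53 'd': node 4→5  → match P0@[49:53]
i=54 'c': node 5→2 ·f
i=55 'd': node 2→1 ·f
i=56 'c': node 1→2
i=57 'b': node 2→3
i=58 'b': node 3→4
i=59 'd': node 4→5  → match P0@[55:59]
i=60 'a': node 5→6 ·f  → match P1@[60:60]
i=61 'a': node 6→6 ·f  → match P1@[61:61]

Matches: [[3,1],[5,1],[7,1],[12,0],[17,1],[22,0],[23,1],[29,0],[34,0],[39,0],[44,0],[45,1],[46,1],[47,1],[53,0],[59,0],[60,1],[61,1]]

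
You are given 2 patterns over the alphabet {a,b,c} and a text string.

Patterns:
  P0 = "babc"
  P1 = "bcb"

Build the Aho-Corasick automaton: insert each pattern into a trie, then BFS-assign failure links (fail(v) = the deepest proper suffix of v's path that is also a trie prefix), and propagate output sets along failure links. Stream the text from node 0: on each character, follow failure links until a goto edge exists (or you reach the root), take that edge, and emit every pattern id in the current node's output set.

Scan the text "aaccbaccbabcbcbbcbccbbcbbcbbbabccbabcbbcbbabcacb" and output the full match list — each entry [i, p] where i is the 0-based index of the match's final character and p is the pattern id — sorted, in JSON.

Construct AC machine:
Trie nodes:
  0='ε' goto b→1
  1='b' goto a→2 c→5
  2='ba' goto b→3
  3='bab' goto c→4
  4='babc' goto ·  ←P0
  5='bc' goto b→6
  6='bcb' goto ·  ←P1

BFS fail/out derivation:
  fail(1) 'b': from fail(0)=0 chase 'b': 0 ⇒ 0;  out=∅∪out(0)=∅
  fail(2) 'ba': from fail(1)=0 chase 'a': 0 ⇒ 0;  out=∅∪out(0)=∅
  fail(5) 'bc': from fail(1)=0 chase 'c': 0 ⇒ 0;  out=∅∪out(0)=∅
  fail(3) 'bab': from fail(2)=0 chase 'b': 0 ⇒ 1;  out=∅∪out(1)=∅
  fail(6) 'bcb': from fail(5)=0 chase 'b': 0 ⇒ 1;  out={1}∪out(1)={1}
  fail(4) 'babc': from fail(3)=1 chase 'c': 1 ⇒ 5;  out={0}∪out(5)={0}

Run:
pos 0 'a': at 0
pos 1 'a': at 0
pos 2 'c': at 0
pos 3 'c': at 0
pos 4 'b': at 1
pos 5 'a': at 2
pos 6 'c': at 0 (fail-walked)
pos 7 'c': at 0
pos 8 'b': at 1
pos 9 'a': at 2
pos 10 'b': at 3
pos 11 'c': at 4  emit P0@[8:11]
pos 12 'b': at 6 (fail-walked)  emit P1@[10:12]
pos 13 'c': at 5 (fail-walked)
pos 14 'b': at 6  emit P1@[12:14]
pos 15 'b': at 1 (fail-walked)
pos 16 'c': at 5
pos 17 'b': at 6  emit P1@[15:17]
pos 18 'c': at 5 (fail-walked)
pos 19 'c': at 0 (fail-walked)
pos 20 'b': at 1
pos 21 'b': at 1 (fail-walked)
pos 22 'c': at 5
pos 23 'b': at 6  emit P1@[21:23]
pos 24 'b': at 1 (fail-walked)
pos 25 'c': at 5
pos 26 'b': at 6  emit P1@[24:26]
pos 27 'b': at 1 (fail-walked)
pos 28 'b': at 1 (fail-walked)
pos 29 'a': at 2
pos 30 'b': at 3
pos 31 'c': at 4  emit P0@[28:31]
pos 32 'c': at 0 (fail-walked)
pos 33 'b': at 1
pos 34 'a': at 2
pos 35 'b': at 3
pos 36 'c': at 4  emit P0@[33:36]
pos 37 'b': at 6 (fail-walked)  emit P1@[35:37]
pos 38 'b': at 1 (fail-walked)
pos 39 'c': at 5
pos 40 'b': at 6  emit P1@[38:40]
pos 41 'b': at 1 (fail-walked)
pos 42 'a': at 2
pos 43 'b': at 3
pos 44 'c': at 4  emit P0@[41:44]
pos 45 'a': at 0 (fail-walked)
pos 46 'c': at 0
pos 47 'b': at 1

All matches (sorted): [[11,0],[12,1],[14,1],[17,1],[23,1],[26,1],[31,0],[36,0],[37,1],[40,1],[44,0]]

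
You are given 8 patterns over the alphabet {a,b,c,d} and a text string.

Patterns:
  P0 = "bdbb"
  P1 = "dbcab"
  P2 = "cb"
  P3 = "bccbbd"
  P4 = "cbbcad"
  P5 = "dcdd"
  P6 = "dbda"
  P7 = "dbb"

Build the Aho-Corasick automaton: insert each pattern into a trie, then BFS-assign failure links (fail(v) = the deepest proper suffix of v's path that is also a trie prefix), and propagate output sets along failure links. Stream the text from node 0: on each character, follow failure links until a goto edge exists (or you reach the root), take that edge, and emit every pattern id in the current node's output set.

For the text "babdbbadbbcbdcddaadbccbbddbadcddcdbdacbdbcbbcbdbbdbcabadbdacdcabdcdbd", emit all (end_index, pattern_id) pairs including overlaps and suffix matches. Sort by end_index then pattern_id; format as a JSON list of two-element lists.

Build automaton:
Trie nodes:
  0='ε' goto b→1 c→10 d→5
  1='b' goto c→12 d→2
  2='bd' goto b→3
  3='bdb' goto b→4
  4='bdbb' goto ·  [P0 ends]
  5='d' goto b→6 c→21
  6='db' goto b→26 c→7 d→24
  7='dbc' goto a→8
  8='dbca' goto b→9
  9='dbcab' goto ·  [P1 ends]
  10='c' goto b→11
  11='cb' goto b→17  [P2 ends]
  12='bc' goto c→13
  13='bcc' goto b→14
  14='bccb' goto b→15
  15='bccbb' goto d→16
  16='bccbbd' goto ·  [P3 ends]
  17='cbb' goto c→18
  18='cbbc' goto a→19
  19='cbbca' goto d→20
  20='cbbcad' goto ·  [P4 ends]
  21='dc' goto d→22
  22='dcd' goto d→23
  23='dcdd' goto ·  [P5 ends]
  24='dbd' goto a→25
  25='dbda' goto ·  [P6 ends]
  26='dbb' goto ·  [P7 ends]

BFS fail/out derivation:
  fail(1) 'b': from fail(0)=0 chase 'b': 0 ⇒ 0;  out=∅∪out(0)=∅
  fail(5) 'd': from fail(0)=0 chase 'd': 0 ⇒ 0;  out=∅∪out(0)=∅
  fail(10) 'c': from fail(0)=0 chase 'c': 0 ⇒ 0;  out=∅∪out(0)=∅
  fail(2) 'bd': from fail(1)=0 chase 'd': 0 ⇒ 5;  out=∅∪out(5)=∅
  fail(6) 'db': from fail(5)=0 chase 'b': 0 ⇒ 1;  out=∅∪out(1)=∅
  fail(11) 'cb': from fail(10)=0 chase 'b': 0 ⇒ 1;  out={2}∪out(1)={2}
  fail(12) 'bc': from fail(1)=0 chase 'c': 0 ⇒ 10;  out=∅∪out(10)=∅
  fail(21) 'dc': from fail(5)=0 chase 'c': 0 ⇒ 10;  out=∅∪out(10)=∅
  fail(3) 'bdb': from fail(2)=5 chase 'b': 5 ⇒ 6;  out=∅∪out(6)=∅
  fail(7) 'dbc': from fail(6)=1 chase 'c': 1 ⇒ 12;  out=∅∪out(12)=∅
  fail(13) 'bcc': from fail(12)=10 chase 'c': 10→0 ⇒ 10;  out=∅∪out(10)=∅
  fail(17) 'cbb': from fail(11)=1 chase 'b': 1→0 ⇒ 1;  out=∅∪out(1)=∅
  fail(22) 'dcd': from fail(21)=10 chase 'd': 10→0 ⇒ 5;  out=∅∪out(5)=∅
  fail(24) 'dbd': from fail(6)=1 chase 'd': 1 ⇒ 2;  out=∅∪out(2)=∅
  fail(26) 'dbb': from fail(6)=1 chase 'b': 1→0 ⇒ 1;  out={7}∪out(1)={7}
  fail(4) 'bdbb': from fail(3)=6 chase 'b': 6 ⇒ 26;  out={0}∪out(26)={0,7}
  fail(8) 'dbca': from fail(7)=12 chase 'a': 12→10→0 ⇒ 0;  out=∅∪out(0)=∅
  fail(14) 'bccb': from fail(13)=10 chase 'b': 10 ⇒ 11;  out=∅∪out(11)={2}
  fail(18) 'cbbc': from fail(17)=1 chase 'c': 1 ⇒ 12;  out=∅∪out(12)=∅
  fail(23) 'dcdd': from fail(22)=5 chase 'd': 5→0 ⇒ 5;  out={5}∪out(5)={5}
  fail(25) 'dbda': from fail(24)=2 chase 'a': 2→5→0 ⇒ 0;  out={6}∪out(0)={6}
  fail(9) 'dbcab': from fail(8)=0 chase 'b': 0 ⇒ 1;  out={1}∪out(1)={1}
  fail(15) 'bccbb': from fail(14)=11 chase 'b': 11 ⇒ 17;  out=∅∪out(17)=∅
  fail(19) 'cbbca': from fail(18)=12 chase 'a': 12→10→0 ⇒ 0;  out=∅∪out(0)=∅
  fail(16) 'bccbbd': from fail(15)=17 chase 'd': 17→1 ⇒ 2;  out={3}∪out(2)={3}
  fail(20) 'cbbcad': from fail(19)=0 chase 'd': 0 ⇒ 5;  out={4}∪out(5)={4}

Scan:
i=0 'b': node 0→1
i=1 'a': node 1→0 ·f
i=2 'b': node 0→1
i=3 'd': node 1→2
i=4 'b': node 2→3
i=5 'b': node 3→4  → match P0@[2:5],P7@[3:5]
i=6 'a': node 4→0 ·f
i=7 'd': node 0→5
i=8 'b': node 5→6
i=9 'b': node 6→26  → match P7@[7:9]
i=10 'c': node 26→12 ·f
i=11 'b': node 12→11 ·f  → match P2@[10:11]
i=12 'd': node 11→2 ·f
i=13 'c': node 2→21 ·f
i=14 'd': node 21→22
i=15 'd': node 22→23  → match P5@[12:15]
i=16 'a': node 23→0 ·f
i=17 'a': node 0→0
i=18 'd': node 0→5
i=19 'b': node 5→6
i=20 'c': node 6→7
i=21 'c': node 7→13 ·f
i=22 'b': node 13→14  → match P2@[21:22]
i=23 'b': node 14→15
i=24 'd': node 15→16  → match P3@[19:24]
i=25 'd': node 16→5 ·f
i=26 'b': node 5→6
i=27 'a': node 6→0 ·f
i=28 'd': node 0→5
i=29 'c': node 5→21
i=30 'd': node 21→22
i=31 'd': node 22→23  → match P5@[28:31]
i=32 'c': node 23→21 ·f
i=33 'd': node 21→22
i=34 'b': node 22→6 ·f
i=35 'd': node 6→24
i=36 'a': node 24→25  → match P6@[33:36]
i=37 'c': node 25→10 ·f
i=38 'b': node 10→11  → match P2@[37:38]
i=39 'd': node 11→2 ·f
i=40 'b': node 2→3
i=41 'c': node 3→7 ·f
i=42 'b': node 7→11 ·f  → match P2@[41:42]
i=43 'b': node 11→17
i=44 'c': node 17→18
i=45 'b': node 18→11 ·f  → match P2@[44:45]
i=46 'd': node 11→2 ·f
i=47 'b': node 2→3
i=48 'b': node 3→4  → match P0@[45:48],P7@[46:48]
i=49 'd': node 4→2 ·f
i=50 'b': node 2→3
i=51 'c': node 3→7 ·f
i=52 'a': node 7→8
i=53 'b': node 8→9  → match P1@[49:53]
i=54 'a': node 9→0 ·f
i=55 'd': node 0→5
i=56 'b': node 5→6
i=57 'd': node 6→24
i=58 'a': node 24→25  → match P6@[55:58]
i=59 'c': node 25→10 ·f
i=60 'd': node 10→5 ·f
i=61 'c': node 5→21
i=62 'a': node 21→0 ·f
i=63 'b': node 0→1
i=64 'd': node 1→2
i=65 'c': node 2→21 ·f
i=66 'd': node 21→22
i=67 'b': node 22→6 ·f
i=68 'd': node 6→24

All matches (sorted): [[5,0],[5,7],[9,7],[11,2],[15,5],[22,2],[24,3],[31,5],[36,6],[38,2],[42,2],[45,2],[48,0],[48,7],[53,1],[58,6]]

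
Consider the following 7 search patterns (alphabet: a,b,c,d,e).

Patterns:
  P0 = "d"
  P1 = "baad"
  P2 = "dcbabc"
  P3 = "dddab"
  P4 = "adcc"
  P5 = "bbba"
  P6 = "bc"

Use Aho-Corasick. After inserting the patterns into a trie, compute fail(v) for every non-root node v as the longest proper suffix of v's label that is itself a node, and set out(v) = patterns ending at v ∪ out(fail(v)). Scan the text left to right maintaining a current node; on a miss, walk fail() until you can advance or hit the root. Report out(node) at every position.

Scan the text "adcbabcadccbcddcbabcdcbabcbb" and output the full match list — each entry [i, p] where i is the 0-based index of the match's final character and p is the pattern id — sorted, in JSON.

Build:
Trie (insert patterns):
  0='ε' goto a→15 b→2 d→1
  1='d' goto c→6 d→11  [P0 ends]
  2='b' goto a→3 b→19 c→22
  3='ba' goto a→4
  4='baa' goto d→5
  5='baad' goto ·  [P1 ends]
  6='dc' goto b→7
  7='dcb' goto a→8
  8='dcba' goto b→9
  9='dcbab' goto c→10
  10='dcbabc' goto ·  [P2 ends]
  11='dd' goto d→12
  12='ddd' goto a→13
  13='ddda' goto b→14
  14='dddab' goto ·  [P3 ends]
  15='a' goto d→16
  16='ad' goto c→17
  17='adc' goto c→18
  18='adcc' goto ·  [P4 ends]
  19='bb' goto b→20
  20='bbb' goto a→21
  21='bbba' goto ·  [P5 ends]
  22='bc' goto ·  [P6 ends]

Failure links (BFS by depth):
  fail(1) 'd': from fail(0)=0 chase 'd': 0 ⇒ 0;  out={0}∪out(0)={0}
  fail(2) 'b': from fail(0)=0 chase 'b': 0 ⇒ 0;  out=∅∪out(0)=∅
  fail(15) 'a': from fail(0)=0 chase 'a': 0 ⇒ 0;  out=∅∪out(0)=∅
  fail(3) 'ba': from fail(2)=0 chase 'a': 0 ⇒ 15;  out=∅∪out(15)=∅
  fail(6) 'dc': from fail(1)=0 chase 'c': 0 ⇒ 0;  out=∅∪out(0)=∅
  fail(11) 'dd': from fail(1)=0 chase 'd': 0 ⇒ 1;  out=∅∪out(1)={0}
  fail(16) 'ad': from fail(15)=0 chase 'd': 0 ⇒ 1;  out=∅∪out(1)={0}
  fail(19) 'bb': from fail(2)=0 chase 'b': 0 ⇒ 2;  out=∅∪out(2)=∅
  fail(22) 'bc': from fail(2)=0 chase 'c': 0 ⇒ 0;  out={6}∪out(0)={6}
  fail(4) 'baa': from fail(3)=15 chase 'a': 15→0 ⇒ 15;  out=∅∪out(15)=∅
  fail(7) 'dcb': from fail(6)=0 chase 'b': 0 ⇒ 2;  out=∅∪out(2)=∅
  fail(12) 'ddd': from fail(11)=1 chase 'd': 1 ⇒ 11;  out=∅∪out(11)={0}
  fail(17) 'adc': from fail(16)=1 chase 'c': 1 ⇒ 6;  out=∅∪out(6)=∅
  fail(20) 'bbb': from fail(19)=2 chase 'b': 2 ⇒ 19;  out=∅∪out(19)=∅
  fail(5) 'baad': from fail(4)=15 chase 'd': 15 ⇒ 16;  out={1}∪out(16)={0,1}
  fail(8) 'dcba': from fail(7)=2 chase 'a': 2 ⇒ 3;  out=∅∪out(3)=∅
  fail(13) 'ddda': from fail(12)=11 chase 'a': 11→1→0 ⇒ 15;  out=∅∪out(15)=∅
  fail(18) 'adcc': from fail(17)=6 chase 'c': 6→0 ⇒ 0;  out={4}∪out(0)={4}
  fail(21) 'bbba': from fail(20)=19 chase 'a': 19→2 ⇒ 3;  out={5}∪out(3)={5}
  fail(9) 'dcbab': from fail(8)=3 chase 'b': 3→15→0 ⇒ 2;  out=∅∪out(2)=∅
  fail(14) 'dddab': from fail(13)=15 chase 'b': 15→0 ⇒ 2;  out={3}∪out(2)={3}
  fail(10) 'dcbabc': from fail(9)=2 chase 'c': 2 ⇒ 22;  out={2}∪out(22)={2,6}

Scan:
i=0 'a': node 0→15
i=1 'd': node 15→16  ** P0@[1:1]
i=2 'c': node 16→17
i=3 'b': node 17→7 (via fail)
i=4 'a': node 7→8
i=5 'b': node 8→9
i=6 'c': node 9→10  ** P2@[1:6],P6@[5:6]
i=7 'a': node 10→15 (via fail)
i=8 'd': node 15→16  ** P0@[8:8]
i=9 'c': node 16→17
i=10 'c': node 17→18  ** P4@[7:10]
i=11 'b': node 18→2 (via fail)
i=12 'c': node 2→22  ** P6@[11:12]
i=13 'd': node 22→1 (via fail)  ** P0@[13:13]
i=14 'd': node 1→11  ** P0@[14:14]
i=15 'c': node 11→6 (via fail)
i=16 'b': node 6→7
i=17 'a': node 7→8
i=18 'b': node 8→9
i=19 'c': node 9→10  ** P2@[14:19],P6@[18:19]
i=20 'd': node 10→1 (via fail)  ** P0@[20:20]
i=21 'c': node 1→6
i=22 'b': node 6→7
i=23 'a': node 7→8
i=24 'b': node 8→9
i=25 'c': node 9→10  ** P2@[20:25],P6@[24:25]
i=26 'b': node 10→2 (via fail)
i=27 'b': node 2→19

Matches: [[1,0],[6,2],[6,6],[8,0],[10,4],[12,6],[13,0],[14,0],[19,2],[19,6],[20,0],[25,2],[25,6]]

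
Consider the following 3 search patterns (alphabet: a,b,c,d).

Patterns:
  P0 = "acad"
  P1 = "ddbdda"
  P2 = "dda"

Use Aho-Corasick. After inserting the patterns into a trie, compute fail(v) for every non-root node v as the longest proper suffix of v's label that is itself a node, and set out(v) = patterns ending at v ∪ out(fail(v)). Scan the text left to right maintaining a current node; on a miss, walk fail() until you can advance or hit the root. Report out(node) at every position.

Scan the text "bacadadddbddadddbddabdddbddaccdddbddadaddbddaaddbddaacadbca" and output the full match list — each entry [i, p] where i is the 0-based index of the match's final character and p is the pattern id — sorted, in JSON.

Build:
Trie (insert patterns):
  0='ε' goto a→1 d→5
  1='a' goto c→2
  2='ac' goto a→3
  3='aca' goto d→4
  4='acad' goto ·  [P0 ends]
  5='d' goto d→6
  6='dd' goto a→11 b→7
  7='ddb' goto d→8
  8='ddbd' goto d→9
  9='ddbdd' goto a→10
  10='ddbdda' goto ·  [P1 ends]
  11='dda' goto ·  [P2 ends]

Failure links (BFS by depth):
  fail(1) 'a': from fail(0)=0 chase 'a': 0 ⇒ 0;  out=∅∪out(0)=∅
  fail(5) 'd': from fail(0)=0 chase 'd': 0 ⇒ 0;  out=∅∪out(0)=∅
  fail(2) 'ac': from fail(1)=0 chase 'c': 0 ⇒ 0;  out=∅∪out(0)=∅
  fail(6) 'dd': from fail(5)=0 chase 'd': 0 ⇒ 5;  out=∅∪out(5)=∅
  fail(3) 'aca': from fail(2)=0 chase 'a': 0 ⇒ 1;  out=∅∪out(1)=∅
  fail(7) 'ddb': from fail(6)=5 chase 'b': 5→0 ⇒ 0;  out=∅∪out(0)=∅
  fail(11) 'dda': from fail(6)=5 chase 'a': 5→0 ⇒ 1;  out={2}∪out(1)={2}
  fail(4) 'acad': from fail(3)=1 chase 'd': 1→0 ⇒ 5;  out={0}∪out(5)={0}
  fail(8) 'ddbd': from fail(7)=0 chase 'd': 0 ⇒ 5;  out=∅∪out(5)=∅
  fail(9) 'ddbdd': from fail(8)=5 chase 'd': 5 ⇒ 6;  out=∅∪out(6)=∅
  fail(10) 'ddbdda': from fail(9)=6 chase 'a': 6 ⇒ 11;  out={1}∪out(11)={1,2}

Text stream:
pos 0 'b': at 0
pos 1 'a': at 1
pos 2 'c': at 2
pos 3 'a': at 3
pos 4 'd': at 4  emit P0@[1:4]
pos 5 'a': at 1 (fail-walked)
pos 6 'd': at 5 (fail-walked)
pos 7 'd': at 6
pos 8 'd': at 6 (fail-walked)
pos 9 'b': at 7
pos 10 'd': at 8
pos 11 'd': at 9
pos 12 'a': at 10  emit P1@[7:12],P2@[10:12]
pos 13 'd': at 5 (fail-walked)
pos 14 'd': at 6
pos 15 'd': at 6 (fail-walked)
pos 16 'b': at 7
pos 17 'd': at 8
pos 18 'd': at 9
pos 19 'a': at 10  emit P1@[14:19],P2@[17:19]
pos 20 'b': at 0 (fail-walked)
pos 21 'd': at 5
pos 22 'd': at 6
pos 23 'd': at 6 (fail-walked)
pos 24 'b': at 7
pos 25 'd': at 8
pos 26 'd': at 9
pos 27 'a': at 10  emit P1@[22:27],P2@[25:27]
pos 28 'c': at 2 (fail-walked)
pos 29 'c': at 0 (fail-walked)
pos 30 'd': at 5
pos 31 'd': at 6
pos 32 'd': at 6 (fail-walked)
pos 33 'b': at 7
pos 34 'd': at 8
pos 35 'd': at 9
pos 36 'a': at 10  emit P1@[31:36],P2@[34:36]
pos 37 'd': at 5 (fail-walked)
pos 38 'a': at 1 (fail-walked)
pos 39 'd': at 5 (fail-walked)
pos 40 'd': at 6
pos 41 'b': at 7
pos 42 'd': at 8
pos 43 'd': at 9
pos 44 'a': at 10  emit P1@[39:44],P2@[42:44]
pos 45 'a': at 1 (fail-walked)
pos 46 'd': at 5 (fail-walked)
pos 47 'd': at 6
pos 48 'b': at 7
pos 49 'd': at 8
pos 50 'd': at 9
pos 51 'a': at 10  emit P1@[46:51],P2@[49:51]
pos 52 'a': at 1 (fail-walked)
pos 53 'c': at 2
pos 54 'a': at 3
pos 55 'd': at 4  emit P0@[52:55]
pos 56 'b': at 0 (fail-walked)
pos 57 'c': at 0
pos 58 'a': at 1

All matches (sorted): [[4,0],[12,1],[12,2],[19,1],[19,2],[27,1],[27,2],[36,1],[36,2],[44,1],[44,2],[51,1],[51,2],[55,0]]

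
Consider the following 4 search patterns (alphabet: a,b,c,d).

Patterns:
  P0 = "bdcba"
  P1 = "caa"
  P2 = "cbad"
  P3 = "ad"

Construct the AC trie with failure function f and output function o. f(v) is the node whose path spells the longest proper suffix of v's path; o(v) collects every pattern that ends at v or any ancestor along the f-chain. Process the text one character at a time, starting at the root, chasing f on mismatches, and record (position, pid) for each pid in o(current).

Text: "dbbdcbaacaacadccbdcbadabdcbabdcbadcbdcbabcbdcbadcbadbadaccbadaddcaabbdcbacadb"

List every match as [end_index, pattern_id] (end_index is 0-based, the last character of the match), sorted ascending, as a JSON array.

Construct AC machine:
Trie (insert patterns):
  0='ε' goto a→12 b→1 c→6
  1='b' goto d→2
  2='bd' goto c→3
  3='bdc' goto b→4
  4='bdcb' goto a→5
  5='bdcba' goto ·  ←P0
  6='c' goto a→7 b→9
  7='ca' goto a→8
  8='caa' goto ·  ←P1
  9='cb' goto a→10
  10='cba' goto d→11
  11='cbad' goto ·  ←P2
  12='a' goto d→13
  13='ad' goto ·  ←P3

BFS fail/out derivation:
  n1('b'): parent n0 fail=0; on 'b' 0 → fail=0;  out ∅∪∅=∅
  n6('c'): parent n0 fail=0; on 'c' 0 → fail=0;  out ∅∪∅=∅
  n12('a'): parent n0 fail=0; on 'a' 0 → fail=0;  out ∅∪∅=∅
  n2('bd'): parent n1 fail=0; on 'd' 0 → fail=0;  out ∅∪∅=∅
  n7('ca'): parent n6 fail=0; on 'a' 0 → fail=12;  out ∅∪∅=∅
  n9('cb'): parent n6 fail=0; on 'b' 0 → fail=1;  out ∅∪∅=∅
  n13('ad'): parent n12 fail=0; on 'd' 0 → fail=0;  out {3}∪∅={3}
  n3('bdc'): parent n2 fail=0; on 'c' 0 → fail=6;  out ∅∪∅=∅
  n8('caa'): parent n7 fail=12; on 'a' 12→0 → fail=12;  out {1}∪∅={1}
  n10('cba'): parent n9 fail=1; on 'a' 1→0 → fail=12;  out ∅∪∅=∅
  n4('bdcb'): parent n3 fail=6; on 'b' 6 → fail=9;  out ∅∪∅=∅
  n11('cbad'): parent n10 fail=12; on 'd' 12 → fail=13;  out {2}∪{3}={2,3}
  n5('bdcba'): parent n4 fail=9; on 'a' 9 → fail=10;  out {0}∪∅={0}

Run:
[0] read 'd'  n0⇒n0
[1] read 'b'  n0⇒n1
[2] read 'b'  n1⇒n1 (via fail)
[3] read 'd'  n1⇒n2
[4] read 'c'  n2⇒n3
[5] read 'b'  n3⇒n4
[6] read 'a'  n4⇒n5  ** P0@[2:6]
[7] read 'a'  n5⇒n12 (via fail)
[8] read 'c'  n12⇒n6 (via fail)
[9] read 'a'  n6⇒n7
[10] read 'a'  n7⇒n8  ** P1@[8:10]
[11] read 'c'  n8⇒n6 (via fail)
[12] read 'a'  n6⇒n7
[13] read 'd'  n7⇒n13 (via fail)  ** P3@[12:13]
[14] read 'c'  n13⇒n6 (via fail)
[15] read 'c'  n6⇒n6 (via fail)
[16] read 'b'  n6⇒n9
[17] read 'd'  n9⇒n2 (via fail)
[18] read 'c'  n2⇒n3
[19] read 'b'  n3⇒n4
[20] read 'a'  n4⇒n5  ** P0@[16:20]
[21] read 'd'  n5⇒n11 (via fail)  ** P2@[18:21],P3@[20:21]
[22] read 'a'  n11⇒n12 (via fail)
[23] read 'b'  n12⇒n1 (via fail)
[24] read 'd'  n1⇒n2
[25] read 'c'  n2⇒n3
[26] read 'b'  n3⇒n4
[27] read 'a'  n4⇒n5  ** P0@[23:27]
[28] read 'b'  n5⇒n1 (via fail)
[29] read 'd'  n1⇒n2
[30] read 'c'  n2⇒n3
[31] read 'b'  n3⇒n4
[32] read 'a'  n4⇒n5  ** P0@[28:32]
[33] read 'd'  n5⇒n11 (via fail)  ** P2@[30:33],P3@[32:33]
[34] read 'c'  n11⇒n6 (via fail)
[35] read 'b'  n6⇒n9
[36] read 'd'  n9⇒n2 (via fail)
[37] read 'c'  n2⇒n3
[38] read 'b'  n3⇒n4
[39] read 'a'  n4⇒n5  ** P0@[35:39]
[40] read 'b'  n5⇒n1 (via fail)
[41] read 'c'  n1⇒n6 (via fail)
[42] read 'b'  n6⇒n9
[43] read 'd'  n9⇒n2 (via fail)
[44] read 'c'  n2⇒n3
[45] read 'b'  n3⇒n4
[46] read 'a'  n4⇒n5  ** P0@[42:46]
[47] read 'd'  n5⇒n11 (via fail)  ** P2@[44:47],P3@[46:47]
[48] read 'c'  n11⇒n6 (via fail)
[49] read 'b'  n6⇒n9
[50] read 'a'  n9⇒n10
[51] read 'd'  n10⇒n11  ** P2@[48:51],P3@[50:51]
[52] read 'b'  n11⇒n1 (via fail)
[53] read 'a'  n1⇒n12 (via fail)
[54] read 'd'  n12⇒n13  ** P3@[53:54]
[55] read 'a'  n13⇒n12 (via fail)
[56] read 'c'  n12⇒n6 (via fail)
[57] read 'c'  n6⇒n6 (via fail)
[58] read 'b'  n6⇒n9
[59] read 'a'  n9⇒n10
[60] read 'd'  n10⇒n11  ** P2@[57:60],P3@[59:60]
[61] read 'a'  n11⇒n12 (via fail)
[62] read 'd'  n12⇒n13  ** P3@[61:62]
[63] read 'd'  n13⇒n0 (via fail)
[64] read 'c'  n0⇒n6
[65] read 'a'  n6⇒n7
[66] read 'a'  n7⇒n8  ** P1@[64:66]
[67] read 'b'  n8⇒n1 (via fail)
[68] read 'b'  n1⇒n1 (via fail)
[69] read 'd'  n1⇒n2
[70] read 'c'  n2⇒n3
[71] read 'b'  n3⇒n4
[72] read 'a'  n4⇒n5  ** P0@[68:72]
[73] read 'c'  n5⇒n6 (via fail)
[74] read 'a'  n6⇒n7
[75] read 'd'  n7⇒n13 (via fail)  ** P3@[74:75]
[76] read 'b'  n13⇒n1 (via fail)

All matches (sorted): [[6,0],[10,1],[13,3],[20,0],[21,2],[21,3],[27,0],[32,0],[33,2],[33,3],[39,0],[46,0],[47,2],[47,3],[51,2],[51,3],[54,3],[60,2],[60,3],[62,3],[66,1],[72,0],[75,3]]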